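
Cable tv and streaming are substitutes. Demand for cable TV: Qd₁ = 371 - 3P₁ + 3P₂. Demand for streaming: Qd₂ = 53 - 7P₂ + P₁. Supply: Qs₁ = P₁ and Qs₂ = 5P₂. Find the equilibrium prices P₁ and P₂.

P₁ = 1537/15, P₂ = 583/45

Market 1: 371 - 3P₁ + 3P₂ = P₁ → 4P₁ - 3P₂ = 371.
Market 2: 12P₂ - P₁ = 53.
Eliminating P₂: 12×(1) + 3×(2) gives 45P₁ = 4611, so P₁ = 1537/15.
Back-substitute into (2): P₂ = (53 + 1×1537/15) / 12 = 583/45.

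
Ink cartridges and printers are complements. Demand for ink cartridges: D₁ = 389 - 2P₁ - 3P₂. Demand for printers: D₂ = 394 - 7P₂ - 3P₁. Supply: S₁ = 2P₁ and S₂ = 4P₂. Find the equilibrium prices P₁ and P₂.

Market 1: 389 - 2P₁ - 3P₂ = 2P₁ → 4P₁ + 3P₂ = 389.
Market 2: 11P₂ + 3P₁ = 394.
Eliminating P₂: 11×(1) − 3×(2) gives 35P₁ = 3097, so P₁ = 3097/35.
Back-substitute into (2): P₂ = (394 − 3×3097/35) / 11 = 409/35.

P₁ = 3097/35, P₂ = 409/35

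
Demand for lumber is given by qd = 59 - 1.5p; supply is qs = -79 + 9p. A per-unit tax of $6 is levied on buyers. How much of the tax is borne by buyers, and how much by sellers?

Buyers bear 36/7, sellers bear 6/7

Pre-tax equilibrium: p* = 92/7, q* = 275/7.
Tax on buyers shifts demand to qd = 59 − 1.5(p + 6) = 50 - 1.5p.
50 - 1.5p = -79 + 9p gives seller price ps = 86/7; buyers pay pb = 86/7 + 6 = 128/7.
New quantity: q = 59 − 1.5(128/7) = 221/7.
Buyer burden = 128/7 − 92/7 = 36/7; seller burden = 92/7 − 86/7 = 6/7.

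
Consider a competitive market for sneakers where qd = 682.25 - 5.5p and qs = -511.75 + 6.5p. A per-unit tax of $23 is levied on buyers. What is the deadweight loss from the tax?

Deadweight loss = 75647/96

Pre-tax equilibrium: p* = 99.5, q* = 135.
Tax on buyers shifts demand to qd = 682.25 − 5.5(p + 23) = 555.75 - 5.5p.
555.75 - 5.5p = -511.75 + 6.5p gives seller price ps = 2135/24; buyers pay pb = 2135/24 + 23 = 2687/24.
New quantity: q = 682.25 − 5.5(2687/24) = 3191/48.
DWL = ½ × 23 × (135 − 3191/48) = 75647/96.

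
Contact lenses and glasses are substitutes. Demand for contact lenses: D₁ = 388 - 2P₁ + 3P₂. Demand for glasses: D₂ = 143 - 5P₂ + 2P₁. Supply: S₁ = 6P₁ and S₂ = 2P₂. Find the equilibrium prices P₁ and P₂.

Market 1: 388 - 2P₁ + 3P₂ = 6P₁ → 8P₁ - 3P₂ = 388.
Market 2: 7P₂ - 2P₁ = 143.
Eliminating P₂: 7×(1) + 3×(2) gives 50P₁ = 3145, so P₁ = 62.9.
Back-substitute into (2): P₂ = (143 + 2×62.9) / 7 = 38.4.

P₁ = 62.9, P₂ = 38.4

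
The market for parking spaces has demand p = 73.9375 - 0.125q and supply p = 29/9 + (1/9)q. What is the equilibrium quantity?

Set the two price expressions equal: 73.9375 - 0.125q = 29/9 + (1/9)q.
10183/144 = (17/72)q, so q* = 299.5.
p* = 73.9375 − (0.125)(299.5) = 36.5.

q* = 299.5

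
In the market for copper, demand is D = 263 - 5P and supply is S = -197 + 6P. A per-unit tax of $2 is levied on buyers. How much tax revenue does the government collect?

Pre-tax equilibrium: P* = 460/11, Q* = 593/11.
Tax on buyers shifts demand to D = 263 − 5(P + 2) = 253 - 5P.
253 - 5P = -197 + 6P gives seller price Ps = 450/11; buyers pay Pb = 450/11 + 2 = 472/11.
New quantity: Q = 263 − 5(472/11) = 533/11.
Revenue = 2 × 533/11 = 1066/11.

Tax revenue = 1066/11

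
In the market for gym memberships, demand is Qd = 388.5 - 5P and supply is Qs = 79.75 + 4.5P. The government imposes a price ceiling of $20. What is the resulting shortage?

Equilibrium price would be P* = 32.5, so the ceiling at 20 binds.
At P = 20: Qd = 388.5 − 5(20) = 288.5, Qs = 79.75 + 4.5(20) = 169.75.
Shortage = 288.5 − 169.75 = 118.75.

Shortage = 118.75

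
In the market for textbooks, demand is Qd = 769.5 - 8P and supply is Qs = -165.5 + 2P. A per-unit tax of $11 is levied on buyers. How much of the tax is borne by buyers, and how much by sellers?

Pre-tax equilibrium: P* = 93.5, Q* = 21.5.
Tax on buyers shifts demand to Qd = 769.5 − 8(P + 11) = 681.5 - 8P.
681.5 - 8P = -165.5 + 2P gives seller price Ps = 84.7; buyers pay Pb = 84.7 + 11 = 95.7.
New quantity: Q = 769.5 − 8(95.7) = 3.9.
Buyer burden = 95.7 − 93.5 = 2.2; seller burden = 93.5 − 84.7 = 8.8.

Buyers bear $2.2, sellers bear $8.8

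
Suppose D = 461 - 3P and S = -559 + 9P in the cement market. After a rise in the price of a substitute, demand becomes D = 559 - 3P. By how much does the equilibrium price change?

Original equilibrium: P* = 85, Q* = 206.
New equilibrium: 559 - 3P = -559 + 9P, so 1118 = 12P and P' = 559/6; Q' = 559 − 3(559/6) = 279.5.
Change in price: 559/6 − 85 = 49/6.

ΔP = 49/6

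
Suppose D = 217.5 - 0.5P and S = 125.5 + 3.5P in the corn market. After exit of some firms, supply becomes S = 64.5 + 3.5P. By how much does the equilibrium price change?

ΔP = 15.25

Original equilibrium: P* = 23, Q* = 206.
New equilibrium: 217.5 - 0.5P = 64.5 + 3.5P, so 153 = 4P and P' = 38.25; Q' = 217.5 − 0.5(38.25) = 198.375.
Change in price: 38.25 − 23 = 15.25.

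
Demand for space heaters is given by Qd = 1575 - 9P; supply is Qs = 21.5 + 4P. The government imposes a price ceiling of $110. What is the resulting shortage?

Shortage = 123.5

Equilibrium price would be P* = 119.5, so the ceiling at 110 binds.
At P = 110: Qd = 1575 − 9(110) = 585, Qs = 21.5 + 4(110) = 461.5.
Shortage = 585 − 461.5 = 123.5.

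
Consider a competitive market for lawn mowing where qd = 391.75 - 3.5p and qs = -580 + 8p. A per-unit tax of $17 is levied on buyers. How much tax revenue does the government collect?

Tax revenue = 21352/23

Pre-tax equilibrium: p* = 84.5, q* = 96.
Tax on buyers shifts demand to qd = 391.75 − 3.5(p + 17) = 332.25 - 3.5p.
332.25 - 3.5p = -580 + 8p gives seller price ps = 3649/46; buyers pay pb = 3649/46 + 17 = 4431/46.
New quantity: q = 391.75 − 3.5(4431/46) = 1256/23.
Revenue = 17 × 1256/23 = 21352/23.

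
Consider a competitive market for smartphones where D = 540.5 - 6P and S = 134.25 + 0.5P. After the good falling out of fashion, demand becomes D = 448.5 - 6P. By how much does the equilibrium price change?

ΔP = -184/13

Original equilibrium: P* = 62.5, Q* = 165.5.
New equilibrium: 448.5 - 6P = 134.25 + 0.5P, so 314.25 = 6.5P and P' = 1257/26; Q' = 448.5 − 6(1257/26) = 4119/26.
Change in price: 1257/26 − 62.5 = -184/13.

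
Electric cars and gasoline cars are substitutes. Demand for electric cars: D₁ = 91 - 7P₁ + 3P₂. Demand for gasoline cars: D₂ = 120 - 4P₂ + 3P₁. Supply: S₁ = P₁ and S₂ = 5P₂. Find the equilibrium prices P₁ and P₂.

P₁ = 131/7, P₂ = 137/7

Market 1: 91 - 7P₁ + 3P₂ = P₁ → 8P₁ - 3P₂ = 91.
Market 2: 9P₂ - 3P₁ = 120.
Eliminating P₂: 9×(1) + 3×(2) gives 63P₁ = 1179, so P₁ = 131/7.
Back-substitute into (2): P₂ = (120 + 3×131/7) / 9 = 137/7.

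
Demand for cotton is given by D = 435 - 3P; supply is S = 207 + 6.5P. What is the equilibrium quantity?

Set D = S: 435 - 3P = 207 + 6.5P.
228 = 9.5P, so P* = 24.
Q* = 435 − 3(24) = 363.

Q* = 363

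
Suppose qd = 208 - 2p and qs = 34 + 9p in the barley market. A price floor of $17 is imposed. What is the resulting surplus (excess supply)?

Surplus = 13

Equilibrium price would be p* = 174/11, so the floor at 17 binds.
At p = 17: qd = 174, qs = 187.
Surplus = 187 − 174 = 13.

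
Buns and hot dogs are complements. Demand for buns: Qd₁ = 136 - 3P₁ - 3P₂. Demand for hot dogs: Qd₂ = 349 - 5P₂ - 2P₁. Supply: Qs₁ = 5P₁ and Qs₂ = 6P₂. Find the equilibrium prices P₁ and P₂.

Market 1: 136 - 3P₁ - 3P₂ = 5P₁ → 8P₁ + 3P₂ = 136.
Market 2: 11P₂ + 2P₁ = 349.
Eliminating P₂: 11×(1) − 3×(2) gives 82P₁ = 449, so P₁ = 449/82.
Back-substitute into (2): P₂ = (349 − 2×449/82) / 11 = 1260/41.

P₁ = 449/82, P₂ = 1260/41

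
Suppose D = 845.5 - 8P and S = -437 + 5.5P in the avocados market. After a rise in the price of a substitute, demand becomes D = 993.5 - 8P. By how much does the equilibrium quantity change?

ΔQ = 1628/27

Original equilibrium: P* = 95, Q* = 85.5.
New equilibrium: 993.5 - 8P = -437 + 5.5P, so 1430.5 = 13.5P and P' = 2861/27; Q' = 993.5 − 8(2861/27) = 7873/54.
Change in quantity: 7873/54 − 85.5 = 1628/27.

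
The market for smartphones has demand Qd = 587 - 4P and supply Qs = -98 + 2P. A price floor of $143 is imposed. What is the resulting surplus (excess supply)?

Equilibrium price would be P* = 685/6, so the floor at 143 binds.
At P = 143: Qd = 15, Qs = 188.
Surplus = 188 − 15 = 173.

Surplus = 173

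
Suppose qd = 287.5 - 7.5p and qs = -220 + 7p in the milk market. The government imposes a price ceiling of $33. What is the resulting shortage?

Shortage = 29

Equilibrium price would be p* = 35, so the ceiling at 33 binds.
At p = 33: qd = 287.5 − 7.5(33) = 40, qs = -220 + 7(33) = 11.
Shortage = 40 − 11 = 29.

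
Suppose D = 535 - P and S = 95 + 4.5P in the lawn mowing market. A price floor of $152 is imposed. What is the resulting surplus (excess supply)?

Surplus = 396

Equilibrium price would be P* = 80, so the floor at 152 binds.
At P = 152: D = 383, S = 779.
Surplus = 779 − 383 = 396.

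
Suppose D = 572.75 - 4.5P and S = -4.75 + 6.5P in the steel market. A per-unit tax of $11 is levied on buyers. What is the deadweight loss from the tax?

Pre-tax equilibrium: P* = 52.5, Q* = 336.5.
Tax on buyers shifts demand to D = 572.75 − 4.5(P + 11) = 523.25 - 4.5P.
523.25 - 4.5P = -4.75 + 6.5P gives seller price Ps = 48; buyers pay Pb = 48 + 11 = 59.
New quantity: Q = 572.75 − 4.5(59) = 307.25.
DWL = ½ × 11 × (336.5 − 307.25) = 160.875.

Deadweight loss = 160.875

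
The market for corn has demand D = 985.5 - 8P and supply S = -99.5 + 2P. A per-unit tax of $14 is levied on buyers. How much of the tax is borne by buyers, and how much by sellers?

Buyers bear $2.8, sellers bear $11.2

Pre-tax equilibrium: P* = 108.5, Q* = 117.5.
Tax on buyers shifts demand to D = 985.5 − 8(P + 14) = 873.5 - 8P.
873.5 - 8P = -99.5 + 2P gives seller price Ps = 97.3; buyers pay Pb = 97.3 + 14 = 111.3.
New quantity: Q = 985.5 − 8(111.3) = 95.1.
Buyer burden = 111.3 − 108.5 = 2.8; seller burden = 108.5 − 97.3 = 11.2.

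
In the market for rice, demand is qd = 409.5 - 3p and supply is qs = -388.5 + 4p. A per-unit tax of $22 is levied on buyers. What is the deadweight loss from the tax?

Pre-tax equilibrium: p* = 114, q* = 67.5.
Tax on buyers shifts demand to qd = 409.5 − 3(p + 22) = 343.5 - 3p.
343.5 - 3p = -388.5 + 4p gives seller price ps = 732/7; buyers pay pb = 732/7 + 22 = 886/7.
New quantity: q = 409.5 − 3(886/7) = 417/14.
DWL = ½ × 22 × (67.5 − 417/14) = 2904/7.

Deadweight loss = 2904/7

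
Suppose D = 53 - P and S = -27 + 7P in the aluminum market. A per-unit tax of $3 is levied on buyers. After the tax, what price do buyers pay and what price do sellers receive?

Buyers pay $12.625, sellers receive $9.625

Pre-tax equilibrium: P* = 10, Q* = 43.
Tax on buyers shifts demand to D = 53 − 1(P + 3) = 50 - P.
50 - P = -27 + 7P gives seller price Ps = 9.625; buyers pay Pb = 9.625 + 3 = 12.625.
New quantity: Q = 53 − 1(12.625) = 40.375.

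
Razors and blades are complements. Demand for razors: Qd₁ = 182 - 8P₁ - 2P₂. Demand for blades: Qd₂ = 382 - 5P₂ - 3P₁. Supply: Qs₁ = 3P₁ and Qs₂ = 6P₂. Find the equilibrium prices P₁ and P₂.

Market 1: 182 - 8P₁ - 2P₂ = 3P₁ → 11P₁ + 2P₂ = 182.
Market 2: 11P₂ + 3P₁ = 382.
Eliminating P₂: 11×(1) − 2×(2) gives 115P₁ = 1238, so P₁ = 1238/115.
Back-substitute into (2): P₂ = (382 − 3×1238/115) / 11 = 3656/115.

P₁ = 1238/115, P₂ = 3656/115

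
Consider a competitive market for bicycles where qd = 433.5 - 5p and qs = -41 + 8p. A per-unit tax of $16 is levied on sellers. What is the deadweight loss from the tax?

Pre-tax equilibrium: p* = 36.5, q* = 251.
Tax on sellers shifts supply to qs = -41 + 8(p − 16) = -169 + 8p.
433.5 - 5p = -169 + 8p gives buyer price pb = 1205/26; sellers receive ps = 1205/26 − 16 = 789/26.
New quantity: q = 433.5 − 5(1205/26) = 2623/13.
DWL = ½ × 16 × (251 − 2623/13) = 5120/13.

Deadweight loss = 5120/13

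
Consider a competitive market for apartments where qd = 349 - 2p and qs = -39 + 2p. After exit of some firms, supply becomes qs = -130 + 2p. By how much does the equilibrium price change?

Δp = 22.75

Original equilibrium: p* = 97, q* = 155.
New equilibrium: 349 - 2p = -130 + 2p, so 479 = 4p and p' = 119.75; q' = 349 − 2(119.75) = 109.5.
Change in price: 119.75 − 97 = 22.75.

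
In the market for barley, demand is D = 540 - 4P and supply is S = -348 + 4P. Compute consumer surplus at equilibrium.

Consumer surplus = 1152

Equilibrium: 540 - 4P = -348 + 4P gives P* = 111, Q* = 96.
Demand choke price (D = 0): P = 135.
CS = ½(135 − 111)(96) = 1152.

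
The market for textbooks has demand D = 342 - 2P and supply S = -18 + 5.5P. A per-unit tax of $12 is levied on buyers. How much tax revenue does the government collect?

Pre-tax equilibrium: P* = 48, Q* = 246.
Tax on buyers shifts demand to D = 342 − 2(P + 12) = 318 - 2P.
318 - 2P = -18 + 5.5P gives seller price Ps = 44.8; buyers pay Pb = 44.8 + 12 = 56.8.
New quantity: Q = 342 − 2(56.8) = 228.4.
Revenue = 12 × 228.4 = 2740.8.

Tax revenue = 2740.8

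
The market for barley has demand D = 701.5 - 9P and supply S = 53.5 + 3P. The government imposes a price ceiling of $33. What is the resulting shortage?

Equilibrium price would be P* = 54, so the ceiling at 33 binds.
At P = 33: D = 701.5 − 9(33) = 404.5, S = 53.5 + 3(33) = 152.5.
Shortage = 404.5 − 152.5 = 252.

Shortage = 252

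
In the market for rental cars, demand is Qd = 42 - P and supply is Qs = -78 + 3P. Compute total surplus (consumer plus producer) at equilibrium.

Equilibrium: 42 - P = -78 + 3P gives P* = 30, Q* = 12.
Demand choke price: P = 42; supply starts at P = 26.
CS = ½(42 − 30)(12) = 72; PS = ½(30 − 26)(12) = 24.

Total surplus = 96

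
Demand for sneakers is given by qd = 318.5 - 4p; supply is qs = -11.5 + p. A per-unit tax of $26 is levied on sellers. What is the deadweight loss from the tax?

Deadweight loss = 270.4

Pre-tax equilibrium: p* = 66, q* = 54.5.
Tax on sellers shifts supply to qs = -11.5 + 1(p − 26) = -37.5 + p.
318.5 - 4p = -37.5 + p gives buyer price pb = 71.2; sellers receive ps = 71.2 − 26 = 45.2.
New quantity: q = 318.5 − 4(71.2) = 33.7.
DWL = ½ × 26 × (54.5 − 33.7) = 270.4.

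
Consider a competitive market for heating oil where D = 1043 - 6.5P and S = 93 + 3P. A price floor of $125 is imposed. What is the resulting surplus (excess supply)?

Equilibrium price would be P* = 100, so the floor at 125 binds.
At P = 125: D = 230.5, S = 468.
Surplus = 468 − 230.5 = 237.5.

Surplus = 237.5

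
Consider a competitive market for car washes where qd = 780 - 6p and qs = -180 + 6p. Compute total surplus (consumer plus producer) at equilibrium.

Total surplus = 15000

Equilibrium: 780 - 6p = -180 + 6p gives p* = 80, q* = 300.
Demand choke price: p = 130; supply starts at p = 30.
CS = ½(130 − 80)(300) = 7500; PS = ½(80 − 30)(300) = 7500.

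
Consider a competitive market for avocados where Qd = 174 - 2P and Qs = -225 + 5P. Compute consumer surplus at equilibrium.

Consumer surplus = 900

Equilibrium: 174 - 2P = -225 + 5P gives P* = 57, Q* = 60.
Demand choke price (Qd = 0): P = 87.
CS = ½(87 − 57)(60) = 900.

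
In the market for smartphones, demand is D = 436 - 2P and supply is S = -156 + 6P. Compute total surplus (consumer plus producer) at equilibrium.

Total surplus = 27648

Equilibrium: 436 - 2P = -156 + 6P gives P* = 74, Q* = 288.
Demand choke price: P = 218; supply starts at P = 26.
CS = ½(218 − 74)(288) = 20736; PS = ½(74 − 26)(288) = 6912.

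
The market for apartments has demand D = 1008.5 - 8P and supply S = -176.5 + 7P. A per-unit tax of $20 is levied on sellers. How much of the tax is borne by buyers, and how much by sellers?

Buyers bear 28/3, sellers bear 32/3

Pre-tax equilibrium: P* = 79, Q* = 376.5.
Tax on sellers shifts supply to S = -176.5 + 7(P − 20) = -316.5 + 7P.
1008.5 - 8P = -316.5 + 7P gives buyer price Pb = 265/3; sellers receive Ps = 265/3 − 20 = 205/3.
New quantity: Q = 1008.5 − 8(265/3) = 1811/6.
Buyer burden = 265/3 − 79 = 28/3; seller burden = 79 − 205/3 = 32/3.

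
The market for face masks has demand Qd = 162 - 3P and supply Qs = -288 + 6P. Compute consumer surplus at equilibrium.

Consumer surplus = 24

Equilibrium: 162 - 3P = -288 + 6P gives P* = 50, Q* = 12.
Demand choke price (Qd = 0): P = 54.
CS = ½(54 − 50)(12) = 24.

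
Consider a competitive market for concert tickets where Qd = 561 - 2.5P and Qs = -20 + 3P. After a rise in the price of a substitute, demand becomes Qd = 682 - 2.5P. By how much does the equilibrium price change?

ΔP = 22

Original equilibrium: P* = 1162/11, Q* = 3266/11.
New equilibrium: 682 - 2.5P = -20 + 3P, so 702 = 5.5P and P' = 1404/11; Q' = 682 − 2.5(1404/11) = 3992/11.
Change in price: 1404/11 − 1162/11 = 22.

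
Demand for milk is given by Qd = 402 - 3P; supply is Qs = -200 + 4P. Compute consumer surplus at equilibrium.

Consumer surplus = 3456

Equilibrium: 402 - 3P = -200 + 4P gives P* = 86, Q* = 144.
Demand choke price (Qd = 0): P = 134.
CS = ½(134 − 86)(144) = 3456.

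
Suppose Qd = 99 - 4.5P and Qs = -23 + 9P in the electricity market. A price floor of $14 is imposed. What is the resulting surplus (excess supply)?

Surplus = 67

Equilibrium price would be P* = 244/27, so the floor at 14 binds.
At P = 14: Qd = 36, Qs = 103.
Surplus = 103 − 36 = 67.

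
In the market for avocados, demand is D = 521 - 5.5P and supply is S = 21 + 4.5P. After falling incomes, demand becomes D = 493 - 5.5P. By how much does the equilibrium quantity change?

ΔQ = -12.6

Original equilibrium: P* = 50, Q* = 246.
New equilibrium: 493 - 5.5P = 21 + 4.5P, so 472 = 10P and P' = 47.2; Q' = 493 − 5.5(47.2) = 233.4.
Change in quantity: 233.4 − 246 = -12.6.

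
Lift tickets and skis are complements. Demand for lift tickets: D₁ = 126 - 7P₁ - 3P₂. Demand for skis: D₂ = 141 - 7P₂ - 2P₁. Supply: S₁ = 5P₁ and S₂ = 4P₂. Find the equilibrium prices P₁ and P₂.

Market 1: 126 - 7P₁ - 3P₂ = 5P₁ → 12P₁ + 3P₂ = 126.
Market 2: 11P₂ + 2P₁ = 141.
Eliminating P₂: 11×(1) − 3×(2) gives 126P₁ = 963, so P₁ = 107/14.
Back-substitute into (2): P₂ = (141 − 2×107/14) / 11 = 80/7.

P₁ = 107/14, P₂ = 80/7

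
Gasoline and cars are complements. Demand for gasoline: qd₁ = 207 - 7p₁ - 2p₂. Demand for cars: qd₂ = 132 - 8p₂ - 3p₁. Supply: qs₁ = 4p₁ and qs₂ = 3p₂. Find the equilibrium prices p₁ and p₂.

p₁ = 2013/115, p₂ = 831/115

Market 1: 207 - 7p₁ - 2p₂ = 4p₁ → 11p₁ + 2p₂ = 207.
Market 2: 11p₂ + 3p₁ = 132.
Eliminating p₂: 11×(1) − 2×(2) gives 115p₁ = 2013, so p₁ = 2013/115.
Back-substitute into (2): p₂ = (132 − 3×2013/115) / 11 = 831/115.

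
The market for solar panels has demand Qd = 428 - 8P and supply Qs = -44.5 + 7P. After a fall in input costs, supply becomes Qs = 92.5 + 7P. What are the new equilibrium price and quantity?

Original equilibrium: P* = 31.5, Q* = 176.
New equilibrium: 428 - 8P = 92.5 + 7P, so 335.5 = 15P and P' = 671/30; Q' = 428 − 8(671/30) = 3736/15.

P' = 671/30, Q' = 3736/15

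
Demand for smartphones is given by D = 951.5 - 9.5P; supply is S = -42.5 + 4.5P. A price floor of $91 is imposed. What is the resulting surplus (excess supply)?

Surplus = 280

Equilibrium price would be P* = 71, so the floor at 91 binds.
At P = 91: D = 87, S = 367.
Surplus = 367 − 87 = 280.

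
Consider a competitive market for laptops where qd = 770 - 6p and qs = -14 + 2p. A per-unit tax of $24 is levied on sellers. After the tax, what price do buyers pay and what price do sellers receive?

Pre-tax equilibrium: p* = 98, q* = 182.
Tax on sellers shifts supply to qs = -14 + 2(p − 24) = -62 + 2p.
770 - 6p = -62 + 2p gives buyer price pb = 104; sellers receive ps = 104 − 24 = 80.
New quantity: q = 770 − 6(104) = 146.

Buyers pay $104, sellers receive $80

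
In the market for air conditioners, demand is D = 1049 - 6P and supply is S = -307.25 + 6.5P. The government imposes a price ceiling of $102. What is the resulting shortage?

Equilibrium price would be P* = 108.5, so the ceiling at 102 binds.
At P = 102: D = 1049 − 6(102) = 437, S = -307.25 + 6.5(102) = 355.75.
Shortage = 437 − 355.75 = 81.25.

Shortage = 81.25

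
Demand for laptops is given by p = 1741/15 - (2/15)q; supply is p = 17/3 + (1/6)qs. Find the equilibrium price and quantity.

p* = 67, q* = 368

Set the two price expressions equal: 1741/15 - (2/15)q = 17/3 + (1/6)q.
110.4 = 0.3q, so q* = 368.
p* = 1741/15 − (2/15)(368) = 67.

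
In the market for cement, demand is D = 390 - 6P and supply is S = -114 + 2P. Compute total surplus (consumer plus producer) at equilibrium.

Total surplus = 48

Equilibrium: 390 - 6P = -114 + 2P gives P* = 63, Q* = 12.
Demand choke price: P = 65; supply starts at P = 57.
CS = ½(65 − 63)(12) = 12; PS = ½(63 − 57)(12) = 36.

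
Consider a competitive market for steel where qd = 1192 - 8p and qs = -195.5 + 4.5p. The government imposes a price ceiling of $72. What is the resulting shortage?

Equilibrium price would be p* = 111, so the ceiling at 72 binds.
At p = 72: qd = 1192 − 8(72) = 616, qs = -195.5 + 4.5(72) = 128.5.
Shortage = 616 − 128.5 = 487.5.

Shortage = 487.5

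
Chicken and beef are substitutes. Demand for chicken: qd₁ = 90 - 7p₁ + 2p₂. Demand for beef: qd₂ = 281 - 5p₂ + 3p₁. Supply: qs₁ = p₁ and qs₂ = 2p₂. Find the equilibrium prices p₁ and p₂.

Market 1: 90 - 7p₁ + 2p₂ = p₁ → 8p₁ - 2p₂ = 90.
Market 2: 7p₂ - 3p₁ = 281.
Eliminating p₂: 7×(1) + 2×(2) gives 50p₁ = 1192, so p₁ = 23.84.
Back-substitute into (2): p₂ = (281 + 3×23.84) / 7 = 50.36.

p₁ = 23.84, p₂ = 50.36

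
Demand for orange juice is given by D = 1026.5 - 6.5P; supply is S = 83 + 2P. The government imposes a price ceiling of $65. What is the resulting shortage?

Shortage = 391

Equilibrium price would be P* = 111, so the ceiling at 65 binds.
At P = 65: D = 1026.5 − 6.5(65) = 604, S = 83 + 2(65) = 213.
Shortage = 604 − 213 = 391.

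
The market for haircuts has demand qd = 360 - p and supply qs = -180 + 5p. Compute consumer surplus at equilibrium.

Equilibrium: 360 - p = -180 + 5p gives p* = 90, q* = 270.
Demand choke price (qd = 0): p = 360.
CS = ½(360 − 90)(270) = 36450.

Consumer surplus = 36450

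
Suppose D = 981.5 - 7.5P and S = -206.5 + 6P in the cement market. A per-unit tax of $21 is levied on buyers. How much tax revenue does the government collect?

Tax revenue = 5281.5

Pre-tax equilibrium: P* = 88, Q* = 321.5.
Tax on buyers shifts demand to D = 981.5 − 7.5(P + 21) = 824 - 7.5P.
824 - 7.5P = -206.5 + 6P gives seller price Ps = 229/3; buyers pay Pb = 229/3 + 21 = 292/3.
New quantity: Q = 981.5 − 7.5(292/3) = 251.5.
Revenue = 21 × 251.5 = 5281.5.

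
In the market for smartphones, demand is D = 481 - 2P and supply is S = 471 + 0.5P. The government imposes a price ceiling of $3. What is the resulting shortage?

Equilibrium price would be P* = 4, so the ceiling at 3 binds.
At P = 3: D = 481 − 2(3) = 475, S = 471 + 0.5(3) = 472.5.
Shortage = 475 − 472.5 = 2.5.

Shortage = 2.5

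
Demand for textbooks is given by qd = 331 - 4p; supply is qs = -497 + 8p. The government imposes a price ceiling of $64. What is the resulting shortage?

Shortage = 60

Equilibrium price would be p* = 69, so the ceiling at 64 binds.
At p = 64: qd = 331 − 4(64) = 75, qs = -497 + 8(64) = 15.
Shortage = 75 − 15 = 60.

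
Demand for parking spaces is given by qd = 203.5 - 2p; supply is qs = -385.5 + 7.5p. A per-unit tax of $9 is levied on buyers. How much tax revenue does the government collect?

Tax revenue = 22329/38

Pre-tax equilibrium: p* = 62, q* = 79.5.
Tax on buyers shifts demand to qd = 203.5 − 2(p + 9) = 185.5 - 2p.
185.5 - 2p = -385.5 + 7.5p gives seller price ps = 1142/19; buyers pay pb = 1142/19 + 9 = 1313/19.
New quantity: q = 203.5 − 2(1313/19) = 2481/38.
Revenue = 9 × 2481/38 = 22329/38.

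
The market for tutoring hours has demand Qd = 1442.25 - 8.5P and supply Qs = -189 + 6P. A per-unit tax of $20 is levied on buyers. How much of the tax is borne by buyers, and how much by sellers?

Pre-tax equilibrium: P* = 112.5, Q* = 486.
Tax on buyers shifts demand to Qd = 1442.25 − 8.5(P + 20) = 1272.25 - 8.5P.
1272.25 - 8.5P = -189 + 6P gives seller price Ps = 5845/58; buyers pay Pb = 5845/58 + 20 = 7005/58.
New quantity: Q = 1442.25 − 8.5(7005/58) = 12054/29.
Buyer burden = 7005/58 − 112.5 = 240/29; seller burden = 112.5 − 5845/58 = 340/29.

Buyers bear 240/29, sellers bear 340/29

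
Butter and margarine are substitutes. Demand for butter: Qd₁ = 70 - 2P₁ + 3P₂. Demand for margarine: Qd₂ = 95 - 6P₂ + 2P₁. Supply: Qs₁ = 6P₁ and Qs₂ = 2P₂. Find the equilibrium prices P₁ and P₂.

P₁ = 845/58, P₂ = 450/29

Market 1: 70 - 2P₁ + 3P₂ = 6P₁ → 8P₁ - 3P₂ = 70.
Market 2: 8P₂ - 2P₁ = 95.
Eliminating P₂: 8×(1) + 3×(2) gives 58P₁ = 845, so P₁ = 845/58.
Back-substitute into (2): P₂ = (95 + 2×845/58) / 8 = 450/29.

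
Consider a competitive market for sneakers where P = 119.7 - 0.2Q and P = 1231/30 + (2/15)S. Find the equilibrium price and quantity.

P* = 72.5, Q* = 236

Set the two price expressions equal: 119.7 - 0.2Q = 1231/30 + (2/15)Q.
236/3 = (1/3)Q, so Q* = 236.
P* = 119.7 − (0.2)(236) = 72.5.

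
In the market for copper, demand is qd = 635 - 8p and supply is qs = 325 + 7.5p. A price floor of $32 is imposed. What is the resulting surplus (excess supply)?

Equilibrium price would be p* = 20, so the floor at 32 binds.
At p = 32: qd = 379, qs = 565.
Surplus = 565 − 379 = 186.

Surplus = 186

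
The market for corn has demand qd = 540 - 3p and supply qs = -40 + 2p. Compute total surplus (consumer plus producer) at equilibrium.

Equilibrium: 540 - 3p = -40 + 2p gives p* = 116, q* = 192.
Demand choke price: p = 180; supply starts at p = 20.
CS = ½(180 − 116)(192) = 6144; PS = ½(116 − 20)(192) = 9216.

Total surplus = 15360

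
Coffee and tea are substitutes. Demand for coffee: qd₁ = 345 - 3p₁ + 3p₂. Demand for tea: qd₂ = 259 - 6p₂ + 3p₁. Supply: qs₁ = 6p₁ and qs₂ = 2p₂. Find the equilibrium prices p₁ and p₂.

p₁ = 393/7, p₂ = 374/7

Market 1: 345 - 3p₁ + 3p₂ = 6p₁ → 9p₁ - 3p₂ = 345.
Market 2: 8p₂ - 3p₁ = 259.
Eliminating p₂: 8×(1) + 3×(2) gives 63p₁ = 3537, so p₁ = 393/7.
Back-substitute into (2): p₂ = (259 + 3×393/7) / 8 = 374/7.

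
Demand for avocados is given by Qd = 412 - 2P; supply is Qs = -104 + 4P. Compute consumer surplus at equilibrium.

Equilibrium: 412 - 2P = -104 + 4P gives P* = 86, Q* = 240.
Demand choke price (Qd = 0): P = 206.
CS = ½(206 − 86)(240) = 14400.

Consumer surplus = 14400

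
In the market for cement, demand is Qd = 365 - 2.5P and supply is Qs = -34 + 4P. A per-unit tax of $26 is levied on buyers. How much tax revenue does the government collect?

Pre-tax equilibrium: P* = 798/13, Q* = 2750/13.
Tax on buyers shifts demand to Qd = 365 − 2.5(P + 26) = 300 - 2.5P.
300 - 2.5P = -34 + 4P gives seller price Ps = 668/13; buyers pay Pb = 668/13 + 26 = 1006/13.
New quantity: Q = 365 − 2.5(1006/13) = 2230/13.
Revenue = 26 × 2230/13 = 4460.

Tax revenue = 4460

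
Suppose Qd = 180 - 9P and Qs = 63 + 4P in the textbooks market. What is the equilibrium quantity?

Set Qd = Qs: 180 - 9P = 63 + 4P.
117 = 13P, so P* = 9.
Q* = 180 − 9(9) = 99.

Q* = 99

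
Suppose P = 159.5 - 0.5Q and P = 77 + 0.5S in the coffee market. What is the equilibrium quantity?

Q* = 82.5

Set the two price expressions equal: 159.5 - 0.5Q = 77 + 0.5Q.
82.5 = Q, so Q* = 82.5.
P* = 159.5 − (0.5)(82.5) = 118.25.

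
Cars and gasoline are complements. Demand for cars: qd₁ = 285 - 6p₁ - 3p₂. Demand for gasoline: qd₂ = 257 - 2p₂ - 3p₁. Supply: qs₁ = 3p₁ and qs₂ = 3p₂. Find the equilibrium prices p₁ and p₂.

Market 1: 285 - 6p₁ - 3p₂ = 3p₁ → 9p₁ + 3p₂ = 285.
Market 2: 5p₂ + 3p₁ = 257.
Eliminating p₂: 5×(1) − 3×(2) gives 36p₁ = 654, so p₁ = 109/6.
Back-substitute into (2): p₂ = (257 − 3×109/6) / 5 = 40.5.

p₁ = 109/6, p₂ = 40.5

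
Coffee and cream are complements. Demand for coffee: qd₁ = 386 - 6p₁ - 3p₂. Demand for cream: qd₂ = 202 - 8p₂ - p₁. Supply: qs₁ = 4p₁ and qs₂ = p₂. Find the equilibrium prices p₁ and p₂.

Market 1: 386 - 6p₁ - 3p₂ = 4p₁ → 10p₁ + 3p₂ = 386.
Market 2: 9p₂ + p₁ = 202.
Eliminating p₂: 9×(1) − 3×(2) gives 87p₁ = 2868, so p₁ = 956/29.
Back-substitute into (2): p₂ = (202 − 1×956/29) / 9 = 1634/87.

p₁ = 956/29, p₂ = 1634/87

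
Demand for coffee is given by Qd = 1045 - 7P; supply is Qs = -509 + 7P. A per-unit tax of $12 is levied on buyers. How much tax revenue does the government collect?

Tax revenue = 2712

Pre-tax equilibrium: P* = 111, Q* = 268.
Tax on buyers shifts demand to Qd = 1045 − 7(P + 12) = 961 - 7P.
961 - 7P = -509 + 7P gives seller price Ps = 105; buyers pay Pb = 105 + 12 = 117.
New quantity: Q = 1045 − 7(117) = 226.
Revenue = 12 × 226 = 2712.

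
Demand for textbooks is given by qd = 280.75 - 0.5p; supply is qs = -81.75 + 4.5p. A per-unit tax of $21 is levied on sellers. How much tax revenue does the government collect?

Tax revenue = 4936.05

Pre-tax equilibrium: p* = 72.5, q* = 244.5.
Tax on sellers shifts supply to qs = -81.75 + 4.5(p − 21) = -176.25 + 4.5p.
280.75 - 0.5p = -176.25 + 4.5p gives buyer price pb = 91.4; sellers receive ps = 91.4 − 21 = 70.4.
New quantity: q = 280.75 − 0.5(91.4) = 235.05.
Revenue = 21 × 235.05 = 4936.05.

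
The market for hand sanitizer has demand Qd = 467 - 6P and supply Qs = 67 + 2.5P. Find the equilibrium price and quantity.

P* = 800/17, Q* = 3139/17

Set Qd = Qs: 467 - 6P = 67 + 2.5P.
400 = 8.5P, so P* = 800/17.
Q* = 467 − 6(800/17) = 3139/17.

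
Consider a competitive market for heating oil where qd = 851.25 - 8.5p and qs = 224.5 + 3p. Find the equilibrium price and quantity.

Set qd = qs: 851.25 - 8.5p = 224.5 + 3p.
626.75 = 11.5p, so p* = 54.5.
q* = 851.25 − 8.5(54.5) = 388.

p* = 54.5, q* = 388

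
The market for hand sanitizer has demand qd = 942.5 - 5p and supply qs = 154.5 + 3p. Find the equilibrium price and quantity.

Set qd = qs: 942.5 - 5p = 154.5 + 3p.
788 = 8p, so p* = 98.5.
q* = 942.5 − 5(98.5) = 450.

p* = 98.5, q* = 450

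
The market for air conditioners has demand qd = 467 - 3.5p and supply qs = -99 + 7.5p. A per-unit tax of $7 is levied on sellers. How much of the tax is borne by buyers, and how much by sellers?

Buyers bear 105/22, sellers bear 49/22

Pre-tax equilibrium: p* = 566/11, q* = 3156/11.
Tax on sellers shifts supply to qs = -99 + 7.5(p − 7) = -151.5 + 7.5p.
467 - 3.5p = -151.5 + 7.5p gives buyer price pb = 1237/22; sellers receive ps = 1237/22 − 7 = 1083/22.
New quantity: q = 467 − 3.5(1237/22) = 11889/44.
Buyer burden = 1237/22 − 566/11 = 105/22; seller burden = 566/11 − 1083/22 = 49/22.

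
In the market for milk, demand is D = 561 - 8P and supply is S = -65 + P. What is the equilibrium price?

P* = 626/9

Set D = S: 561 - 8P = -65 + P.
626 = 9P, so P* = 626/9.
Q* = 561 − 8(626/9) = 41/9.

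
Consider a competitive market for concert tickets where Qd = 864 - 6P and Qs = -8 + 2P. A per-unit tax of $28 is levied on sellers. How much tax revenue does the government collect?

Pre-tax equilibrium: P* = 109, Q* = 210.
Tax on sellers shifts supply to Qs = -8 + 2(P − 28) = -64 + 2P.
864 - 6P = -64 + 2P gives buyer price Pb = 116; sellers receive Ps = 116 − 28 = 88.
New quantity: Q = 864 − 6(116) = 168.
Revenue = 28 × 168 = 4704.

Tax revenue = 4704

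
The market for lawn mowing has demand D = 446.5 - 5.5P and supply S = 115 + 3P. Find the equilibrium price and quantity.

P* = 39, Q* = 232

Set D = S: 446.5 - 5.5P = 115 + 3P.
331.5 = 8.5P, so P* = 39.
Q* = 446.5 − 5.5(39) = 232.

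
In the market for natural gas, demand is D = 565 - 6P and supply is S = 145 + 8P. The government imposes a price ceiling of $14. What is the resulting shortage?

Equilibrium price would be P* = 30, so the ceiling at 14 binds.
At P = 14: D = 565 − 6(14) = 481, S = 145 + 8(14) = 257.
Shortage = 481 − 257 = 224.

Shortage = 224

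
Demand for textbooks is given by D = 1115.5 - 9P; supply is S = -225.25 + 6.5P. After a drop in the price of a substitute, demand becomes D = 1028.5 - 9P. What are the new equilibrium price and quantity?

Original equilibrium: P* = 86.5, Q* = 337.
New equilibrium: 1028.5 - 9P = -225.25 + 6.5P, so 1253.75 = 15.5P and P' = 5015/62; Q' = 1028.5 − 9(5015/62) = 9316/31.

P' = 5015/62, Q' = 9316/31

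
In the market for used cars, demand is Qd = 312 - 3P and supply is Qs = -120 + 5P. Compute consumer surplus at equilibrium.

Consumer surplus = 3750

Equilibrium: 312 - 3P = -120 + 5P gives P* = 54, Q* = 150.
Demand choke price (Qd = 0): P = 104.
CS = ½(104 − 54)(150) = 3750.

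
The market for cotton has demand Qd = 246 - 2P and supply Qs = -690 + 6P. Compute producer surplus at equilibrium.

Equilibrium: 246 - 2P = -690 + 6P gives P* = 117, Q* = 12.
Supply starts at P = 115 (where Qs = 0).
PS = ½(117 − 115)(12) = 12.

Producer surplus = 12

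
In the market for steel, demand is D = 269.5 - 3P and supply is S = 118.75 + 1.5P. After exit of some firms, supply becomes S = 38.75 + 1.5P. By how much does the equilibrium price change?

Original equilibrium: P* = 33.5, Q* = 169.
New equilibrium: 269.5 - 3P = 38.75 + 1.5P, so 230.75 = 4.5P and P' = 923/18; Q' = 269.5 − 3(923/18) = 347/3.
Change in price: 923/18 − 33.5 = 160/9.

ΔP = 160/9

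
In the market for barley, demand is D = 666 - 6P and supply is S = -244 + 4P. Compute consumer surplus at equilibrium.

Equilibrium: 666 - 6P = -244 + 4P gives P* = 91, Q* = 120.
Demand choke price (D = 0): P = 111.
CS = ½(111 − 91)(120) = 1200.

Consumer surplus = 1200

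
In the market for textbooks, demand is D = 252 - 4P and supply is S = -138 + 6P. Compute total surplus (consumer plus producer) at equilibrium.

Equilibrium: 252 - 4P = -138 + 6P gives P* = 39, Q* = 96.
Demand choke price: P = 63; supply starts at P = 23.
CS = ½(63 − 39)(96) = 1152; PS = ½(39 − 23)(96) = 768.

Total surplus = 1920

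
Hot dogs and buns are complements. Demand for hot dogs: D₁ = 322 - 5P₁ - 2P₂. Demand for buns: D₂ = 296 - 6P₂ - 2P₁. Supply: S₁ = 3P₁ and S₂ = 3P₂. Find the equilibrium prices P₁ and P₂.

Market 1: 322 - 5P₁ - 2P₂ = 3P₁ → 8P₁ + 2P₂ = 322.
Market 2: 9P₂ + 2P₁ = 296.
Eliminating P₂: 9×(1) − 2×(2) gives 68P₁ = 2306, so P₁ = 1153/34.
Back-substitute into (2): P₂ = (296 − 2×1153/34) / 9 = 431/17.

P₁ = 1153/34, P₂ = 431/17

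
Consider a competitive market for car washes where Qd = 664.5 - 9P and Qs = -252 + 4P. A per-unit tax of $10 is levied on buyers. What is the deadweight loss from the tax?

Pre-tax equilibrium: P* = 70.5, Q* = 30.
Tax on buyers shifts demand to Qd = 664.5 − 9(P + 10) = 574.5 - 9P.
574.5 - 9P = -252 + 4P gives seller price Ps = 1653/26; buyers pay Pb = 1653/26 + 10 = 1913/26.
New quantity: Q = 664.5 − 9(1913/26) = 30/13.
DWL = ½ × 10 × (30 − 30/13) = 1800/13.

Deadweight loss = 1800/13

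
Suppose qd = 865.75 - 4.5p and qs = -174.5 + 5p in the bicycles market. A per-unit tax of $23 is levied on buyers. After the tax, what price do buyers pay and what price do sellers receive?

Buyers pay 4621/38, sellers receive 3747/38

Pre-tax equilibrium: p* = 109.5, q* = 373.
Tax on buyers shifts demand to qd = 865.75 − 4.5(p + 23) = 762.25 - 4.5p.
762.25 - 4.5p = -174.5 + 5p gives seller price ps = 3747/38; buyers pay pb = 3747/38 + 23 = 4621/38.
New quantity: q = 865.75 − 4.5(4621/38) = 6052/19.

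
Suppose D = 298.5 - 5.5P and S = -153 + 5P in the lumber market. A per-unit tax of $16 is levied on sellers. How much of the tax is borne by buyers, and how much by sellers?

Pre-tax equilibrium: P* = 43, Q* = 62.
Tax on sellers shifts supply to S = -153 + 5(P − 16) = -233 + 5P.
298.5 - 5.5P = -233 + 5P gives buyer price Pb = 1063/21; sellers receive Ps = 1063/21 − 16 = 727/21.
New quantity: Q = 298.5 − 5.5(1063/21) = 422/21.
Buyer burden = 1063/21 − 43 = 160/21; seller burden = 43 − 727/21 = 176/21.

Buyers bear 160/21, sellers bear 176/21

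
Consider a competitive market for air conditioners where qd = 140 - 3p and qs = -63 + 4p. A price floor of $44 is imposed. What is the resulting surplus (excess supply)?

Equilibrium price would be p* = 29, so the floor at 44 binds.
At p = 44: qd = 8, qs = 113.
Surplus = 113 − 8 = 105.

Surplus = 105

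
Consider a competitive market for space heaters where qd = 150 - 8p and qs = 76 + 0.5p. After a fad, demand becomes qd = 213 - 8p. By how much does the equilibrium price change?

Δp = 126/17

Original equilibrium: p* = 148/17, q* = 1366/17.
New equilibrium: 213 - 8p = 76 + 0.5p, so 137 = 8.5p and p' = 274/17; q' = 213 − 8(274/17) = 1429/17.
Change in price: 274/17 − 148/17 = 126/17.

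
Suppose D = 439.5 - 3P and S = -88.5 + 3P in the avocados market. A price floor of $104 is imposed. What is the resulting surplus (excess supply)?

Equilibrium price would be P* = 88, so the floor at 104 binds.
At P = 104: D = 127.5, S = 223.5.
Surplus = 223.5 − 127.5 = 96.

Surplus = 96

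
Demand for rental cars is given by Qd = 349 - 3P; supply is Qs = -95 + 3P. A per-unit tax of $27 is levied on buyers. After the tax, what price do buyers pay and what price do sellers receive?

Buyers pay $87.5, sellers receive $60.5

Pre-tax equilibrium: P* = 74, Q* = 127.
Tax on buyers shifts demand to Qd = 349 − 3(P + 27) = 268 - 3P.
268 - 3P = -95 + 3P gives seller price Ps = 60.5; buyers pay Pb = 60.5 + 27 = 87.5.
New quantity: Q = 349 − 3(87.5) = 86.5.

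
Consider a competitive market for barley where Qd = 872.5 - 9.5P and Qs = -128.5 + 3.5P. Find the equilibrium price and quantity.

Set Qd = Qs: 872.5 - 9.5P = -128.5 + 3.5P.
1001 = 13P, so P* = 77.
Q* = 872.5 − 9.5(77) = 141.

P* = 77, Q* = 141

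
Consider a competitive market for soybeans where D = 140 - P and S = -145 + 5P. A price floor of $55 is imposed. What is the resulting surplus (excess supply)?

Equilibrium price would be P* = 47.5, so the floor at 55 binds.
At P = 55: D = 85, S = 130.
Surplus = 130 − 85 = 45.

Surplus = 45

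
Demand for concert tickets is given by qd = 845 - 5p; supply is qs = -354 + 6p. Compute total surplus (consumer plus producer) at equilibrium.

Total surplus = 16500

Equilibrium: 845 - 5p = -354 + 6p gives p* = 109, q* = 300.
Demand choke price: p = 169; supply starts at p = 59.
CS = ½(169 − 109)(300) = 9000; PS = ½(109 − 59)(300) = 7500.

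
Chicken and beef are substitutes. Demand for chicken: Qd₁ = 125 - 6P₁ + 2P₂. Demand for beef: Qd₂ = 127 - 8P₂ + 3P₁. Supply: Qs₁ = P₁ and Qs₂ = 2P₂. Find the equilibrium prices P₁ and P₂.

P₁ = 23.5, P₂ = 19.75

Market 1: 125 - 6P₁ + 2P₂ = P₁ → 7P₁ - 2P₂ = 125.
Market 2: 10P₂ - 3P₁ = 127.
Eliminating P₂: 10×(1) + 2×(2) gives 64P₁ = 1504, so P₁ = 23.5.
Back-substitute into (2): P₂ = (127 + 3×23.5) / 10 = 19.75.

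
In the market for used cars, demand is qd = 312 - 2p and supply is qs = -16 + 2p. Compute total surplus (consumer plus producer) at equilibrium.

Total surplus = 10952

Equilibrium: 312 - 2p = -16 + 2p gives p* = 82, q* = 148.
Demand choke price: p = 156; supply starts at p = 8.
CS = ½(156 − 82)(148) = 5476; PS = ½(82 − 8)(148) = 5476.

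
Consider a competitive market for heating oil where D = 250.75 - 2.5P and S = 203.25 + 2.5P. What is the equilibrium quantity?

Q* = 227

Set D = S: 250.75 - 2.5P = 203.25 + 2.5P.
47.5 = 5P, so P* = 9.5.
Q* = 250.75 − 2.5(9.5) = 227.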